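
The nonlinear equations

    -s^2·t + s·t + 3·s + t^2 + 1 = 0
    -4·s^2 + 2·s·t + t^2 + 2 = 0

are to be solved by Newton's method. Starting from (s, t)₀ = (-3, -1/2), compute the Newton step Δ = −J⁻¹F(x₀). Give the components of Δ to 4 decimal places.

(1.2810, -0.1839)

At (-3, -1/2): F = (-1.7500, -30.7500).
Jacobian J = [[-2·s·t + t + 3, -s^2 + s + 2·t], [-8·s + 2·t, 2·s + 2·t]].
At the point, J = [[-0.5000, -13.0000], [23.0000, -7.0000]] (det J = 302.5000).
Solving J·Δ = −F gives Δ = (1.2810, -0.1839).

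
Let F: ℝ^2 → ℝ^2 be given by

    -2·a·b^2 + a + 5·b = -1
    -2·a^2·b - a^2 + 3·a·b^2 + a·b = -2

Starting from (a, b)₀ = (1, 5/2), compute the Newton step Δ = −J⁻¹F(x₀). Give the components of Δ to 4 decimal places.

(0.9956, -1.8900)

At (1, 5/2): F = (2.0000, 17.2500).
Jacobian J = [[-2·b^2 + 1, -4·a·b + 5], [-4·a·b - 2·a + 3·b^2 + b, -2·a^2 + 6·a·b + a]].
At the point, J = [[-11.5000, -5.0000], [9.2500, 14.0000]] (det J = -114.7500).
Solving J·Δ = −F gives Δ = (0.9956, -1.8900).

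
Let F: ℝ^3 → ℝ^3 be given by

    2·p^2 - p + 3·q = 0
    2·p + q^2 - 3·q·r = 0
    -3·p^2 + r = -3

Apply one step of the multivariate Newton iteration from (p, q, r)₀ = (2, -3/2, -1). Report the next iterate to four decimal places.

(1.1652, -0.0521, -1.0179)

At (2, -3/2, -1): F = (1.5000, 1.7500, -10.0000).
Jacobian J = [[4·p - 1, 3, 0], [2, 2·q - 3·r, -3·q], [-6·p, 0, 1]].
At the point, J = [[7.0000, 3.0000, 0.0000], [2.0000, 0.0000, 4.5000], [-12.0000, 0.0000, 1.0000]] (det J = -168.0000).
Solving J·Δ = −F gives Δ = (-0.8348, 1.4479, -0.0179).
Then the next iterate is (p, q, r)₁ = (1.1652, -0.0521, -1.0179).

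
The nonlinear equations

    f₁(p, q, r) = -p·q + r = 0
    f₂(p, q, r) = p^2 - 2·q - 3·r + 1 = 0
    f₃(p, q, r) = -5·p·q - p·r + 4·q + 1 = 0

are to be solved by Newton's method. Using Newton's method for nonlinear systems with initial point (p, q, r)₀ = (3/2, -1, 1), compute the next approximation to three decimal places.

(11.250, 9.500, 4.500)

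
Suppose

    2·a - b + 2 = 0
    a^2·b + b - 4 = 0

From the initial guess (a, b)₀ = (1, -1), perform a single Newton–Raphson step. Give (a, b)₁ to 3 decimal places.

At (1, -1): F = (5.000, -6.000).
Jacobian J = [[2, -1], [2·a·b, a^2 + 1]].
At the point, J = [[2.000, -1.000], [-2.000, 2.000]] (det J = 2.000).
Solving J·Δ = −F gives Δ = (-2.000, 1.000).
Then the next iterate is (a, b)₁ = (-1.000, 0.000).

(-1.000, 0.000)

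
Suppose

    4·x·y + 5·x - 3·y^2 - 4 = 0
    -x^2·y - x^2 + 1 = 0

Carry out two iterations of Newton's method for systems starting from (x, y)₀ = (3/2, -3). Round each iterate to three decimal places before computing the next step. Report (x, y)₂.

(0.708, -0.598)

At (3/2, -3): F = (-41.500, 5.500).
Jacobian J = [[4·y + 5, 4·x - 6·y], [-2·x·y - 2·x, -x^2]].
At the point, J = [[-7.000, 24.000], [6.000, -2.250]] (det J = -128.250).
Solving J·Δ = −F gives Δ = (-0.301, 1.641).
Then the next iterate is (x, y)₁ = (1.199, -1.359).
Round to (1.199, -1.359) and repeat: F = (-10.06341, 1.51610), J = [[-0.436, 12.950], [0.86088, -1.43760]].
Δ = (-0.491, 0.761), so (x, y)₂ = (0.708, -0.598).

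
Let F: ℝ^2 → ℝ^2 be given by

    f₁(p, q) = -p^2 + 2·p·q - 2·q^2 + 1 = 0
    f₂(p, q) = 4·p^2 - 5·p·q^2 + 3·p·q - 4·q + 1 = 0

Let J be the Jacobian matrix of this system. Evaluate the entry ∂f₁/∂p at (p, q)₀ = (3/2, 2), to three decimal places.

1.000

∂f₁/∂p = -2·p + 2·q.
At (3/2, 2) this is 1.000.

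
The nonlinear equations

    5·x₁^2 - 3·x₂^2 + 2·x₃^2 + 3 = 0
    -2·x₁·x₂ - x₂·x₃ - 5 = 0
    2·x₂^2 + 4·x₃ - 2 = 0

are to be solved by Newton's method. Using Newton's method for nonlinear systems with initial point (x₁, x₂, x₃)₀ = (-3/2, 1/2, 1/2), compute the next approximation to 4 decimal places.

(-0.9903, 2.0262, -0.3881)

At (-3/2, 1/2, 1/2): F = (14.0000, -3.7500, 0.5000).
Jacobian J = [[10·x₁, -6·x₂, 4·x₃], [-2·x₂, -2·x₁ - x₃, -x₂], [0, 4·x₂, 4]].
At the point, J = [[-15.0000, -3.0000, 2.0000], [-1.0000, 2.5000, -0.5000], [0.0000, 2.0000, 4.0000]] (det J = -181.0000).
Solving J·Δ = −F gives Δ = (0.5097, 1.5262, -0.8881).
Then the next iterate is (x₁, x₂, x₃)₁ = (-0.9903, 2.0262, -0.3881).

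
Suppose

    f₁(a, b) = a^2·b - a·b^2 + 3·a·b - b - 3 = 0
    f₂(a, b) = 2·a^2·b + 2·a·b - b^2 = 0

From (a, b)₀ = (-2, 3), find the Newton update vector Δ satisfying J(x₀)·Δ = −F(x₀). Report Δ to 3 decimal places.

At (-2, 3): F = (6.000, 3.000).
Jacobian J = [[2·a·b - b^2 + 3·b, a^2 - 2·a·b + 3·a - 1], [4·a·b + 2·b, 2·a^2 + 2·a - 2·b]].
At the point, J = [[-12.000, 9.000], [-18.000, -2.000]] (det J = 186.000).
Solving J·Δ = −F gives Δ = (0.210, -0.387).

(0.210, -0.387)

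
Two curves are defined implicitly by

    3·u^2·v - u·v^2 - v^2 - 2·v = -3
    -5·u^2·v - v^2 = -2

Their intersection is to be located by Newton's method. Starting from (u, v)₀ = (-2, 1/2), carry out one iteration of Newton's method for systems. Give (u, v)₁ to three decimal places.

At (-2, 1/2): F = (8.250, -8.250).
Jacobian J = [[6·u·v - v^2, 3·u^2 - 2·u·v - 2·v - 2], [-10·u·v, -5·u^2 - 2·v]].
At the point, J = [[-6.250, 11.000], [10.000, -21.000]] (det J = 21.250).
Solving J·Δ = −F gives Δ = (3.882, 1.456).
Then the next iterate is (u, v)₁ = (1.882, 1.956).

(1.882, 1.956)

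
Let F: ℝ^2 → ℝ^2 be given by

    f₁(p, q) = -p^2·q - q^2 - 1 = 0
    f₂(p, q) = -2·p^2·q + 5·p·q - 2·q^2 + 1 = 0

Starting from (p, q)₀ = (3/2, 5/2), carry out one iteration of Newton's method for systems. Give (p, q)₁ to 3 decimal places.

(-0.278, 2.564)

At (3/2, 5/2): F = (-12.875, -4.000).
Jacobian J = [[-2·p·q, -p^2 - 2·q], [-4·p·q + 5·q, -2·p^2 + 5·p - 4·q]].
At the point, J = [[-7.500, -7.250], [-2.500, -7.000]] (det J = 34.375).
Solving J·Δ = −F gives Δ = (-1.778, 0.064).
Then the next iterate is (p, q)₁ = (-0.278, 2.564).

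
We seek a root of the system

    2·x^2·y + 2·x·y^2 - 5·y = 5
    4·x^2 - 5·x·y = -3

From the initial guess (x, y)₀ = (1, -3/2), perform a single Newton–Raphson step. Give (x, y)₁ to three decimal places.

At (1, -3/2): F = (4.000, 14.500).
Jacobian J = [[4·x·y + 2·y^2, 2·x^2 + 4·x·y - 5], [8·x - 5·y, -5·x]].
At the point, J = [[-1.500, -9.000], [15.500, -5.000]] (det J = 147.000).
Solving J·Δ = −F gives Δ = (-0.752, 0.570).
Then the next iterate is (x, y)₁ = (0.248, -0.930).

(0.248, -0.930)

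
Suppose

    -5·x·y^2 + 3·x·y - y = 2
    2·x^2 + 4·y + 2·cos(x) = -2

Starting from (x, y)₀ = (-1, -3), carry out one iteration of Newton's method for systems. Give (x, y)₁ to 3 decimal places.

At (-1, -3): F = (55.000, -6.91940).
Jacobian J = [[-5·y^2 + 3·y, -10·x·y + 3·x - 1], [4·x - 2·sin(x), 4]].
At the point, J = [[-54.000, -34.000], [-2.31706, 4.000]] (det J = -294.77997).
Solving J·Δ = −F gives Δ = (-0.052, 1.700).
Then the next iterate is (x, y)₁ = (-1.052, -1.300).

(-1.052, -1.300)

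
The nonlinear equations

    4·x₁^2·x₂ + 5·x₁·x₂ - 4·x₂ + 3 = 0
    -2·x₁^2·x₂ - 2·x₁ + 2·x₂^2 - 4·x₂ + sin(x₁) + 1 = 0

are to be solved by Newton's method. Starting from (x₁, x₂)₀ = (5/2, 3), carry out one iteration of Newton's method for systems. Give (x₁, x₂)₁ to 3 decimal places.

(1.576, 1.979)

At (5/2, 3): F = (103.500, -34.90153).
Jacobian J = [[8·x₁·x₂ + 5·x₂, 4·x₁^2 + 5·x₁ - 4], [-4·x₁·x₂ + cos(x₁) - 2, -2·x₁^2 + 4·x₂ - 4]].
At the point, J = [[75.000, 33.500], [-32.80114, -4.500]] (det J = 761.33831).
Solving J·Δ = −F gives Δ = (-0.924, -1.021).
Then the next iterate is (x₁, x₂)₁ = (1.576, 1.979).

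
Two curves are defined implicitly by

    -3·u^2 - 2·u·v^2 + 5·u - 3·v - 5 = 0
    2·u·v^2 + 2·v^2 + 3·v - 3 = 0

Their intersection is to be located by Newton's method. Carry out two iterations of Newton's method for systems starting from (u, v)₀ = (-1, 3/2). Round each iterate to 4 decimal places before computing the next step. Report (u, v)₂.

At (-1, 3/2): F = (-13.0000, 1.5000).
Jacobian J = [[-6·u - 2·v^2 + 5, -4·u·v - 3], [2·v^2, 4·u·v + 4·v + 3]].
At the point, J = [[6.5000, 3.0000], [4.5000, 3.0000]] (det J = 6.0000).
Solving J·Δ = −F gives Δ = (7.2500, -11.3750).
Then the next iterate is (u, v)₁ = (6.2500, -9.8750).
Round to (6.2500, -9.8750) and repeat: F = (-1280.257812, 1381.351562), J = [[-227.531250, 243.8750], [195.031250, -283.3750]].
Δ = (-1.5323, 3.8201), so (u, v)₂ = (4.7177, -6.0549).

(4.7177, -6.0549)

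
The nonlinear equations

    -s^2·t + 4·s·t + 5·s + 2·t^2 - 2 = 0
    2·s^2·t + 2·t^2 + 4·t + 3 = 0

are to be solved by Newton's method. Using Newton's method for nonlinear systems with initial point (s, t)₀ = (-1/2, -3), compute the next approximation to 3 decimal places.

(-0.220, -1.776)

At (-1/2, -3): F = (20.250, 7.500).
Jacobian J = [[-2·s·t + 4·t + 5, -s^2 + 4·s + 4·t], [4·s·t, 2·s^2 + 4·t + 4]].
At the point, J = [[-10.000, -14.250], [6.000, -7.500]] (det J = 160.500).
Solving J·Δ = −F gives Δ = (0.280, 1.224).
Then the next iterate is (s, t)₁ = (-0.220, -1.776).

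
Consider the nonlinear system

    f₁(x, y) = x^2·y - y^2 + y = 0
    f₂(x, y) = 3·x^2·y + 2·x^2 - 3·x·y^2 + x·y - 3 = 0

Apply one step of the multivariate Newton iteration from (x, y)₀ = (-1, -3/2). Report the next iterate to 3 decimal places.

(3.842, -3.355)

At (-1, -3/2): F = (-5.250, 2.750).
Jacobian J = [[2·x·y, x^2 - 2·y + 1], [6·x·y + 4·x - 3·y^2 + y, 3·x^2 - 6·x·y + x]].
At the point, J = [[3.000, 5.000], [-3.250, -7.000]] (det J = -4.750).
Solving J·Δ = −F gives Δ = (4.842, -1.855).
Then the next iterate is (x, y)₁ = (3.842, -3.355).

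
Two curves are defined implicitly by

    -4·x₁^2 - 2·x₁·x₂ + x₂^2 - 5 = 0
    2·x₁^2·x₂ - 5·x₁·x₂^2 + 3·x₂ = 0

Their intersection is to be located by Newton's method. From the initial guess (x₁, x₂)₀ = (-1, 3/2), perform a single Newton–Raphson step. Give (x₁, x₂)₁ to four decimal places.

At (-1, 3/2): F = (-3.7500, 18.7500).
Jacobian J = [[-8·x₁ - 2·x₂, -2·x₁ + 2·x₂], [4·x₁·x₂ - 5·x₂^2, 2·x₁^2 - 10·x₁·x₂ + 3]].
At the point, J = [[5.0000, 5.0000], [-17.2500, 20.0000]] (det J = 186.2500).
Solving J·Δ = −F gives Δ = (0.9060, -0.1560).
Then the next iterate is (x₁, x₂)₁ = (-0.0940, 1.3440).

(-0.0940, 1.3440)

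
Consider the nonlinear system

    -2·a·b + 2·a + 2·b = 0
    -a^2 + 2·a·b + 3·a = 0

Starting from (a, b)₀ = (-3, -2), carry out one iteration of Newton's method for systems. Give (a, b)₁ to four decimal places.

(-0.6316, -1.0263)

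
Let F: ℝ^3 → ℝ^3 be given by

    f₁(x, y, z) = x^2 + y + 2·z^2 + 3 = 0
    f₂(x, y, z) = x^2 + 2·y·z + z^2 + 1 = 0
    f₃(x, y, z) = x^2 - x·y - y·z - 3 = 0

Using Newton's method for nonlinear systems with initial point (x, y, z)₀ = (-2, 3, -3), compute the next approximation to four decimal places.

(-1.3636, 1.9091, -0.9697)

At (-2, 3, -3): F = (28.0000, -4.0000, 16.0000).
Jacobian J = [[2·x, 1, 4·z], [2·x, 2·z, 2·y + 2·z], [2·x - y, -x - z, -y]].
At the point, J = [[-4.0000, 1.0000, -12.0000], [-4.0000, -6.0000, 0.0000], [-7.0000, 5.0000, -3.0000]] (det J = 660.0000).
Solving J·Δ = −F gives Δ = (0.6364, -1.0909, 2.0303).
Then the next iterate is (x, y, z)₁ = (-1.3636, 1.9091, -0.9697).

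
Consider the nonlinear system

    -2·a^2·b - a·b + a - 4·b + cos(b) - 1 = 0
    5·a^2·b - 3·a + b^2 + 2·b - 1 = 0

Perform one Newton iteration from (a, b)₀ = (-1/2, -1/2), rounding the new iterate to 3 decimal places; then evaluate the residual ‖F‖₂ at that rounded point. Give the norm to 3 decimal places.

0.116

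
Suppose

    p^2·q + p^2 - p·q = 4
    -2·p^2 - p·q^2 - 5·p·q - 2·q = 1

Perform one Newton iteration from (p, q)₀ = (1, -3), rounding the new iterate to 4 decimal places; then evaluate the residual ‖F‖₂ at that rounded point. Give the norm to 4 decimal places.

At (1, -3): F = (-3.0000, 9.0000).
Jacobian J = [[2·p·q + 2·p - q, p^2 - p], [-4·p - q^2 - 5·q, -2·p·q - 5·p - 2]].
At the point, J = [[-1.0000, 0.0000], [2.0000, -1.0000]] (det J = 1.0000).
Solving J·Δ = −F gives Δ = (-3.0000, 3.0000).
Then the next iterate is (p, q)₁ = (-2.0000, 0.0000).
Re-evaluating at (-2.0000, 0.0000): F = (0.0000, -9.0000), so ‖F‖₂ = 9.0000.

9.0000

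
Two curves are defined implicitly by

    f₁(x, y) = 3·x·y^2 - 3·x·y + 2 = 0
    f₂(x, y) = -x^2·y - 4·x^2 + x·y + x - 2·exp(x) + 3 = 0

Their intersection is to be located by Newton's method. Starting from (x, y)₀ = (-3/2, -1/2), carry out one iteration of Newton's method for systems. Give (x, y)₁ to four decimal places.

At (-3/2, -1/2): F = (-1.3750, -6.071260).
Jacobian J = [[3·y^2 - 3·y, 6·x·y - 3·x], [-2·x·y - 8·x + y - 2·exp(x) + 1, -x^2 + x]].
At the point, J = [[2.2500, 9.0000], [10.553740, -3.7500]] (det J = -103.421157).
Solving J·Δ = −F gives Δ = (0.5782, 0.0082).
Then the next iterate is (x, y)₁ = (-0.9218, -0.4918).

(-0.9218, -0.4918)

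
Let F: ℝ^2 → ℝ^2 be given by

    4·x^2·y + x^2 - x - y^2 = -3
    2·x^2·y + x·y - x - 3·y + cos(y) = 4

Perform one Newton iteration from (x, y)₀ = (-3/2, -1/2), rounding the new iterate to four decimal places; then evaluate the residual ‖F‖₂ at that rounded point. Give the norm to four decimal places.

2.1795

At (-3/2, -1/2): F = (2.0000, -1.622417).
Jacobian J = [[8·x·y + 2·x - 1, 4·x^2 - 2·y], [4·x·y + y - 1, 2·x^2 + x - sin(y) - 3]].
At the point, J = [[2.0000, 10.0000], [1.5000, 0.479426]] (det J = -14.041149).
Solving J·Δ = −F gives Δ = (1.2238, -0.4448).
Then the next iterate is (x, y)₁ = (-0.2762, -0.9448).
Re-evaluating at (-0.2762, -0.9448): F = (2.171538, -0.186692), so ‖F‖₂ = 2.1795.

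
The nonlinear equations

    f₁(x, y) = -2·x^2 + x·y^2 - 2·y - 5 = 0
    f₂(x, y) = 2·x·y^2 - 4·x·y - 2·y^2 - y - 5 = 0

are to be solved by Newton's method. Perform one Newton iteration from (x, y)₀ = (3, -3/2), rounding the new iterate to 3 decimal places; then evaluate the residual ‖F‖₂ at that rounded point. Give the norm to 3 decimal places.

At (3, -3/2): F = (-13.250, 23.500).
Jacobian J = [[-4·x + y^2, 2·x·y - 2], [2·y^2 - 4·y, 4·x·y - 4·x - 4·y - 1]].
At the point, J = [[-9.750, -11.000], [10.500, -25.000]] (det J = 359.250).
Solving J·Δ = −F gives Δ = (-1.642, 0.251).
Then the next iterate is (x, y)₁ = (1.358, -1.249).
Re-evaluating at (1.358, -1.249): F = (-4.07185, 4.15053), so ‖F‖₂ = 5.814.

5.814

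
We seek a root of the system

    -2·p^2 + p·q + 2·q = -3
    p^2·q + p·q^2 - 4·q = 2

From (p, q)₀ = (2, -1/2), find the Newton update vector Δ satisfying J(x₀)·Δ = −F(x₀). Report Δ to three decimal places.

At (2, -1/2): F = (-7.000, -1.500).
Jacobian J = [[-4·p + q, p + 2], [2·p·q + q^2, p^2 + 2·p·q - 4]].
At the point, J = [[-8.500, 4.000], [-1.750, -2.000]] (det J = 24.000).
Solving J·Δ = −F gives Δ = (-0.833, -0.021).

(-0.833, -0.021)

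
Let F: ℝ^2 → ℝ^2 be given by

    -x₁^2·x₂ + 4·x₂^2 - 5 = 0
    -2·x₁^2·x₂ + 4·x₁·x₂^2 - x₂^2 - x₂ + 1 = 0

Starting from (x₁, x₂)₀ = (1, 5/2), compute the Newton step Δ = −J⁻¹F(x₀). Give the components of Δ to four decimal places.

(-0.0659, -0.9384)

At (1, 5/2): F = (17.5000, 12.2500).
Jacobian J = [[-2·x₁·x₂, -x₁^2 + 8·x₂], [-4·x₁·x₂ + 4·x₂^2, -2·x₁^2 + 8·x₁·x₂ - 2·x₂ - 1]].
At the point, J = [[-5.0000, 19.0000], [15.0000, 12.0000]] (det J = -345.0000).
Solving J·Δ = −F gives Δ = (-0.0659, -0.9384).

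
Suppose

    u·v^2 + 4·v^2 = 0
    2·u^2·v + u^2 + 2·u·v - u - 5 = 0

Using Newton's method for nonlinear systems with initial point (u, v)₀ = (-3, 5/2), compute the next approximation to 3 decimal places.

(-2.532, 0.665)

At (-3, 5/2): F = (6.250, 37.000).
Jacobian J = [[v^2, 2·u·v + 8·v], [4·u·v + 2·u + 2·v - 1, 2·u^2 + 2·u]].
At the point, J = [[6.250, 5.000], [-32.000, 12.000]] (det J = 235.000).
Solving J·Δ = −F gives Δ = (0.468, -1.835).
Then the next iterate is (u, v)₁ = (-2.532, 0.665).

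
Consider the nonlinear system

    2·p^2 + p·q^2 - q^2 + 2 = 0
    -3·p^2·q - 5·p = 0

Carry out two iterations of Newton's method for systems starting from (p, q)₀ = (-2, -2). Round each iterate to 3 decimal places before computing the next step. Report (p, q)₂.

(-0.396, -1.237)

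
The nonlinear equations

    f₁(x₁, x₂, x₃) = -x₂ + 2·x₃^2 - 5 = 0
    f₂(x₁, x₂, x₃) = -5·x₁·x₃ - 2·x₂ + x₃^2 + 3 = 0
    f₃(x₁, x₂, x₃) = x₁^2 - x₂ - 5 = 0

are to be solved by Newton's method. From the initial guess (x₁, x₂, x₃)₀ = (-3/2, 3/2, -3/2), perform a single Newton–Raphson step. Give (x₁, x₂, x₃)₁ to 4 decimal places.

At (-3/2, 3/2, -3/2): F = (-2.0000, -9.0000, -4.2500).
Jacobian J = [[0, -1, 4·x₃], [-5·x₃, -2, -5·x₁ + 2·x₃], [2·x₁, -1, 0]].
At the point, J = [[0.0000, -1.0000, -6.0000], [7.5000, -2.0000, 4.5000], [-3.0000, -1.0000, 0.0000]] (det J = 94.5000).
Solving J·Δ = −F gives Δ = (-0.0754, -4.0238, 0.3373).
Then the next iterate is (x₁, x₂, x₃)₁ = (-1.5754, -2.5238, -1.1627).

(-1.5754, -2.5238, -1.1627)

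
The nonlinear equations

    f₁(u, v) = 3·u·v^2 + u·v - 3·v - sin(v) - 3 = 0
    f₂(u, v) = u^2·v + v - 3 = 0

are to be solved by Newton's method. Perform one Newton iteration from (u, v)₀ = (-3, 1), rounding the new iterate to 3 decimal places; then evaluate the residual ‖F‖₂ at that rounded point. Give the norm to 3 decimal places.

4.940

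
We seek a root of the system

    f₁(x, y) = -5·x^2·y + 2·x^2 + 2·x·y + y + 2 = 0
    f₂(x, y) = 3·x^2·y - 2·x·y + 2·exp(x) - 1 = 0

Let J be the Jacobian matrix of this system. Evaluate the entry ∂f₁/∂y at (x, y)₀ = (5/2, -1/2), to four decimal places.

-25.2500

∂f₁/∂y = -5·x^2 + 2·x + 1.
At (5/2, -1/2) this is -25.2500.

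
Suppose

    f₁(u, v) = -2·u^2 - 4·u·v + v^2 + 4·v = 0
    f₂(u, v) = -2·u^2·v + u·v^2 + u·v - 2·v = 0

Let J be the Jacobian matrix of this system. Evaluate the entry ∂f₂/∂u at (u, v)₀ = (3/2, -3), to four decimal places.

24.0000

∂f₂/∂u = -4·u·v + v^2 + v.
At (3/2, -3) this is 24.0000.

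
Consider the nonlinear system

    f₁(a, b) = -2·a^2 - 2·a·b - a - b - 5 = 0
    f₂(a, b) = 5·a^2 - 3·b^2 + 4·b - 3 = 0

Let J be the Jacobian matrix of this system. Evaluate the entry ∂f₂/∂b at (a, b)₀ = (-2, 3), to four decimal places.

∂f₂/∂b = -6·b + 4.
At (-2, 3) this is -14.0000.

-14.0000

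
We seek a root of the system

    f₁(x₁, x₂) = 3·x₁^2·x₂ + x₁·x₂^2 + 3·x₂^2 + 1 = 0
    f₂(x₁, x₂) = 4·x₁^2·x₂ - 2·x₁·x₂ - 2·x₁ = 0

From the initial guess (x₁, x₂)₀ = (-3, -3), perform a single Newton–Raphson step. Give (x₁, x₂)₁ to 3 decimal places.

(-2.798, -0.508)

At (-3, -3): F = (-80.000, -120.000).
Jacobian J = [[6·x₁·x₂ + x₂^2, 3·x₁^2 + 2·x₁·x₂ + 6·x₂], [8·x₁·x₂ - 2·x₂ - 2, 4·x₁^2 - 2·x₁]].
At the point, J = [[63.000, 27.000], [76.000, 42.000]] (det J = 594.000).
Solving J·Δ = −F gives Δ = (0.202, 2.492).
Then the next iterate is (x₁, x₂)₁ = (-2.798, -0.508).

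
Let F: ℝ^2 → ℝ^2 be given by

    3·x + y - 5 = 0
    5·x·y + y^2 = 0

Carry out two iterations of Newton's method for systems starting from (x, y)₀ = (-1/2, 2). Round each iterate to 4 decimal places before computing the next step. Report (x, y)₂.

At (-1/2, 2): F = (-4.5000, -1.0000).
Jacobian J = [[3, 1], [5·y, 5·x + 2·y]].
At the point, J = [[3.0000, 1.0000], [10.0000, 1.5000]] (det J = -5.5000).
Solving J·Δ = −F gives Δ = (-1.0455, 7.6364).
Then the next iterate is (x, y)₁ = (-1.5455, 9.6364).
Round to (-1.5455, 9.6364) and repeat: F = (-0.0001, 18.394924), J = [[3.0000, 1.0000], [48.1820, 11.5453]].
Δ = (-1.3580, 4.0742), so (x, y)₂ = (-2.9035, 13.7106).

(-2.9035, 13.7106)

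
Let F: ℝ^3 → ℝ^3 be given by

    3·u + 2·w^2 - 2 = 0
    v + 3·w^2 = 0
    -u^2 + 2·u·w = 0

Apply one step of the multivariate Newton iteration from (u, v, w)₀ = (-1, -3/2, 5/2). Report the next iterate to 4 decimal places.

At (-1, -3/2, 5/2): F = (7.5000, 17.2500, -6.0000).
Jacobian J = [[3, 0, 4·w], [0, 1, 6·w], [-2·u + 2·w, 0, 2·u]].
At the point, J = [[3.0000, 0.0000, 10.0000], [0.0000, 1.0000, 15.0000], [7.0000, 0.0000, -2.0000]] (det J = -76.0000).
Solving J·Δ = −F gives Δ = (0.5921, -3.3355, -0.9276).
Then the next iterate is (u, v, w)₁ = (-0.4079, -4.8355, 1.5724).

(-0.4079, -4.8355, 1.5724)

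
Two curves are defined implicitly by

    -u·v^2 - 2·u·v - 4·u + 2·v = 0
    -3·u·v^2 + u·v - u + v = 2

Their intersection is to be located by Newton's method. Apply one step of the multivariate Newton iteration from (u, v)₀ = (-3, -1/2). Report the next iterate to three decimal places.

(-0.500, -0.625)

At (-3, -1/2): F = (8.750, 4.250).
Jacobian J = [[-v^2 - 2·v - 4, -2·u·v - 2·u + 2], [-3·v^2 + v - 1, -6·u·v + u + 1]].
At the point, J = [[-3.250, 5.000], [-2.250, -11.000]] (det J = 47.000).
Solving J·Δ = −F gives Δ = (2.500, -0.125).
Then the next iterate is (u, v)₁ = (-0.500, -0.625).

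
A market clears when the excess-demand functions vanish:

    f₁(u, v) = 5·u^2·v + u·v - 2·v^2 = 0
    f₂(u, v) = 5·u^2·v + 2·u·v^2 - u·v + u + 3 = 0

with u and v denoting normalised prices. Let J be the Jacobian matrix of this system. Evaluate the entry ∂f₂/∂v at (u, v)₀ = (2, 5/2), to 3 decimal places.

38.000

∂f₂/∂v = 5·u^2 + 4·u·v - u.
At (2, 5/2) this is 38.000.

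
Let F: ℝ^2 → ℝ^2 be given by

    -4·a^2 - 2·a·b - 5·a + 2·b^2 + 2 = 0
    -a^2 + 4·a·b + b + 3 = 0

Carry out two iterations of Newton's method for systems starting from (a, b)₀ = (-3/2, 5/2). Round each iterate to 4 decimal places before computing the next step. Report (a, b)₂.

At (-3/2, 5/2): F = (20.5000, -11.7500).
Jacobian J = [[-8·a - 2·b - 5, -2·a + 4·b], [-2·a + 4·b, 4·a + 1]].
At the point, J = [[2.0000, 13.0000], [13.0000, -5.0000]] (det J = -179.0000).
Solving J·Δ = −F gives Δ = (0.2807, -1.6201).
Then the next iterate is (a, b)₁ = (-1.2193, 0.8799).
Round to (-1.2193, 0.8799) and repeat: F = (5.843902, -1.898241), J = [[2.9946, 5.9582], [5.9582, -3.8772]].
Δ = (-0.2409, -0.8598), so (a, b)₂ = (-1.4602, 0.0201).

(-1.4602, 0.0201)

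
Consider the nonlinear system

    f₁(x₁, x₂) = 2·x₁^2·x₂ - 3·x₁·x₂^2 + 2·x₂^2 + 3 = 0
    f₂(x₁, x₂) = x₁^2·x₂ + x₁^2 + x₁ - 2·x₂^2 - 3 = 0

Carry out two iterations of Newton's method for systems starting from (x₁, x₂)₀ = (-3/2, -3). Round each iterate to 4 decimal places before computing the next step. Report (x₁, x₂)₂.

(0.7987, -0.8252)

At (-3/2, -3): F = (48.0000, -27.0000).
Jacobian J = [[4·x₁·x₂ - 3·x₂^2, 2·x₁^2 - 6·x₁·x₂ + 4·x₂], [2·x₁·x₂ + 2·x₁ + 1, x₁^2 - 4·x₂]].
At the point, J = [[-9.0000, -34.5000], [7.0000, 14.2500]] (det J = 113.2500).
Solving J·Δ = −F gives Δ = (2.1854, 0.8212).
Then the next iterate is (x₁, x₂)₁ = (0.6854, -2.1788).
Round to (0.6854, -2.1788) and repeat: F = (0.686126, -12.362707), J = [[-20.214906, 1.184443], [-0.615899, 9.184973]].
Δ = (0.1133, 1.3536), so (x₁, x₂)₂ = (0.7987, -0.8252).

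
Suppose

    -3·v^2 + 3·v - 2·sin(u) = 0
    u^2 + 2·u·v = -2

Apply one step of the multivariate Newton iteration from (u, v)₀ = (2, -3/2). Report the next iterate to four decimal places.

(-4.0288, 0.0072)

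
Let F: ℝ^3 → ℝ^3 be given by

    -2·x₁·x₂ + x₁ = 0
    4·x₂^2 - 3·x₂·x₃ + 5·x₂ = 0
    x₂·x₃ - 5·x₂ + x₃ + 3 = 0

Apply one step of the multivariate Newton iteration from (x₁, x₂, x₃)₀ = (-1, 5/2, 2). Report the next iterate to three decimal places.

(-0.682, 1.136, 1.545)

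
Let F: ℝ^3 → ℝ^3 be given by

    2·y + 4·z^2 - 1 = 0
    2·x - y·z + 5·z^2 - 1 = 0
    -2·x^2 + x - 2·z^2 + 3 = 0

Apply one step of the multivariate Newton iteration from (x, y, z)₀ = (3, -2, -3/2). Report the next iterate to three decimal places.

(2.859, 10.953, 0.992)

At (3, -2, -3/2): F = (4.000, 13.250, -16.500).
Jacobian J = [[0, 2, 8·z], [2, -z, -y + 10·z], [-4·x + 1, 0, -4·z]].
At the point, J = [[0.000, 2.000, -12.000], [2.000, 1.500, -13.000], [-11.000, 0.000, 6.000]] (det J = 64.000).
Solving J·Δ = −F gives Δ = (-0.141, 12.953, 2.492).
Then the next iterate is (x, y, z)₁ = (2.859, 10.953, 0.992).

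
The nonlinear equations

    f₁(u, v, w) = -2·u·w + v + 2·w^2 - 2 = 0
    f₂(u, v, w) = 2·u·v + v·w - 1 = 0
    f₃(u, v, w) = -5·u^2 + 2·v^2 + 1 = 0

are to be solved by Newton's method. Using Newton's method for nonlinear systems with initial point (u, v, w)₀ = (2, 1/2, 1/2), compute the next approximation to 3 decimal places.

(1.079, 0.540, -0.519)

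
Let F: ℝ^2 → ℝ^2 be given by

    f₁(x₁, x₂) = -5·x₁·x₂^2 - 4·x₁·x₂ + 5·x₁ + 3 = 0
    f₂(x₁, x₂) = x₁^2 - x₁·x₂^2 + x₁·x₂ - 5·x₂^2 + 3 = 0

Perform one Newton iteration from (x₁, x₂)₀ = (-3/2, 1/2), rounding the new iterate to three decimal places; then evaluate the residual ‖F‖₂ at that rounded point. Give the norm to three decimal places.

4.986

At (-3/2, 1/2): F = (0.375, 3.625).
Jacobian J = [[-5·x₂^2 - 4·x₂ + 5, -10·x₁·x₂ - 4·x₁], [2·x₁ - x₂^2 + x₂, -2·x₁·x₂ + x₁ - 10·x₂]].
At the point, J = [[1.750, 13.500], [-2.750, -5.000]] (det J = 28.375).
Solving J·Δ = −F gives Δ = (1.791, -0.260).
Then the next iterate is (x₁, x₂)₁ = (0.291, 0.240).
Re-evaluating at (0.291, 0.240): F = (4.09183, 2.84976), so ‖F‖₂ = 4.986.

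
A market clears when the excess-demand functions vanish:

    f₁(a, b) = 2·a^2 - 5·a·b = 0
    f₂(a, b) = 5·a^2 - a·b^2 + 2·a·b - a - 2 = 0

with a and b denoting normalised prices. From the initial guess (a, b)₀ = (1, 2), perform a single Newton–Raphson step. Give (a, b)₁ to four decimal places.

(0.5439, 0.9474)

At (1, 2): F = (-8.0000, 2.0000).
Jacobian J = [[4·a - 5·b, -5·a], [10·a - b^2 + 2·b - 1, -2·a·b + 2·a]].
At the point, J = [[-6.0000, -5.0000], [9.0000, -2.0000]] (det J = 57.0000).
Solving J·Δ = −F gives Δ = (-0.4561, -1.0526).
Then the next iterate is (a, b)₁ = (0.5439, 0.9474).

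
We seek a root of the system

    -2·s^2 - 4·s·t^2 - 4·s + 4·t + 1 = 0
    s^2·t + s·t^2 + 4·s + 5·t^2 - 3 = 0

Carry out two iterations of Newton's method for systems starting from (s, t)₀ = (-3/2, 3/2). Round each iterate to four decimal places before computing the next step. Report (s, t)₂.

At (-3/2, 3/2): F = (22.0000, 2.2500).
Jacobian J = [[-4·s - 4·t^2 - 4, -8·s·t + 4], [2·s·t + t^2 + 4, s^2 + 2·s·t + 10·t]].
At the point, J = [[-7.0000, 22.0000], [1.7500, 12.7500]] (det J = -127.7500).
Solving J·Δ = −F gives Δ = (1.8082, -0.4247).
Then the next iterate is (s, t)₁ = (0.3082, 1.0753).
Round to (0.3082, 1.0753) and repeat: F = (2.452976, 4.472653), J = [[-9.857880, 1.348740], [5.819085, 11.510802]].
Δ = (0.1830, -0.4811), so (s, t)₂ = (0.4912, 0.5942).

(0.4912, 0.5942)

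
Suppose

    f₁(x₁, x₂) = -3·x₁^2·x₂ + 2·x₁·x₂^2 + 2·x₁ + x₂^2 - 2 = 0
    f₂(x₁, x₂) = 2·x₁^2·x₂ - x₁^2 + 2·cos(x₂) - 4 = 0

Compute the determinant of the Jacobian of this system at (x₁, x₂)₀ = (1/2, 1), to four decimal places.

J = [[-6·x₁·x₂ + 2·x₂^2 + 2, -3·x₁^2 + 4·x₁·x₂ + 2·x₂], [4·x₁·x₂ - 2·x₁, 2·x₁^2 - 2·sin(x₂)]].
At the point, J = [[1.0000, 3.2500], [1.0000, -1.182942]].
det J = -4.4329.

-4.4329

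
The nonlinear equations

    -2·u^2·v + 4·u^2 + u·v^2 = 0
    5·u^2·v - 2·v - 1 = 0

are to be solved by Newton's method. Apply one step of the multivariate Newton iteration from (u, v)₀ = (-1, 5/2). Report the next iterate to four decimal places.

At (-1, 5/2): F = (-7.2500, 6.5000).
Jacobian J = [[-4·u·v + 8·u + v^2, -2·u^2 + 2·u·v], [10·u·v, 5·u^2 - 2]].
At the point, J = [[8.2500, -7.0000], [-25.0000, 3.0000]] (det J = -150.2500).
Solving J·Δ = −F gives Δ = (0.1581, -0.8494).
Then the next iterate is (u, v)₁ = (-0.8419, 1.6506).

(-0.8419, 1.6506)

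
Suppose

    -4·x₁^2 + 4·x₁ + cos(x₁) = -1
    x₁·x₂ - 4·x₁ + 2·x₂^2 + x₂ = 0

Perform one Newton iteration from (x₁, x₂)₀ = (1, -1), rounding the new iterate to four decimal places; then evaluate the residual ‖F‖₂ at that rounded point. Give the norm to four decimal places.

At (1, -1): F = (1.540302, -4.0000).
Jacobian J = [[-8·x₁ - sin(x₁) + 4, 0], [x₂ - 4, x₁ + 4·x₂ + 1]].
At the point, J = [[-4.841471, 0.0000], [-5.0000, -2.0000]] (det J = 9.682942).
Solving J·Δ = −F gives Δ = (0.3181, -2.7954).
Then the next iterate is (x₁, x₂)₁ = (1.3181, -3.7954).
Re-evaluating at (1.3181, -3.7954): F = (-0.427135, 14.739606), so ‖F‖₂ = 14.7458.

14.7458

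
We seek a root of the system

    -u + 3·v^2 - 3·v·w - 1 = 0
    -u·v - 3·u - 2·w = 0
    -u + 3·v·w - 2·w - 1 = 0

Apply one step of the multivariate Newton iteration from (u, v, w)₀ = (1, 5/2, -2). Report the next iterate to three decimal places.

At (1, 5/2, -2): F = (31.750, -1.500, -13.000).
Jacobian J = [[-1, 6·v - 3·w, -3·v], [-v - 3, -u, -2], [-1, 3·w, 3·v - 2]].
At the point, J = [[-1.000, 21.000, -7.500], [-5.500, -1.000, -2.000], [-1.000, -6.000, 5.500]] (det J = 454.750).
Solving J·Δ = −F gives Δ = (-0.426, -1.172, 1.007).
Then the next iterate is (u, v, w)₁ = (0.574, 1.328, -0.993).

(0.574, 1.328, -0.993)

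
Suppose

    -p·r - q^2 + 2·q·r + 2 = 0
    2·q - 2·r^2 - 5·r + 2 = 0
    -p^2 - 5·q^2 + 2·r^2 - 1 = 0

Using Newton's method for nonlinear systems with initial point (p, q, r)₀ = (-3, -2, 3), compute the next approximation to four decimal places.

At (-3, -2, 3): F = (-5.0000, -35.0000, -12.0000).
Jacobian J = [[-r, -2·q + 2·r, -p + 2·q], [0, 2, -4·r - 5], [-2·p, -10·q, 4·r]].
At the point, J = [[-3.0000, 10.0000, -1.0000], [0.0000, 2.0000, -17.0000], [6.0000, 20.0000, 12.0000]] (det J = -2100.0000).
Solving J·Δ = −F gives Δ = (2.4267, 1.0343, -1.9371).
Then the next iterate is (p, q, r)₁ = (-0.5733, -0.9657, 1.0629).

(-0.5733, -0.9657, 1.0629)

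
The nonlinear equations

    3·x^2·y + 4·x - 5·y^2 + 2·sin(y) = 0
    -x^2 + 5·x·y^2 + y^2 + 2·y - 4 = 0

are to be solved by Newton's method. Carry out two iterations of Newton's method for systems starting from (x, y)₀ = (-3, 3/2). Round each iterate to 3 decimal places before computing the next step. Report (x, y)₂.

(2.738, 2.469)

At (-3, 3/2): F = (19.24499, -41.500).
Jacobian J = [[6·x·y + 4, 3·x^2 - 10·y + 2·cos(y)], [-2·x + 5·y^2, 10·x·y + 2·y + 2]].
At the point, J = [[-23.000, 12.14147], [17.250, -40.000]] (det J = 710.55957).
Solving J·Δ = −F gives Δ = (0.374, -0.876).
Then the next iterate is (x, y)₁ = (-2.626, 0.624).
Round to (-2.626, 0.624) and repeat: F = (1.62677, -14.37101), J = [[-5.83174, 16.07072], [7.19888, -13.13824]].
Δ = (5.364, 1.845), so (x, y)₂ = (2.738, 2.469).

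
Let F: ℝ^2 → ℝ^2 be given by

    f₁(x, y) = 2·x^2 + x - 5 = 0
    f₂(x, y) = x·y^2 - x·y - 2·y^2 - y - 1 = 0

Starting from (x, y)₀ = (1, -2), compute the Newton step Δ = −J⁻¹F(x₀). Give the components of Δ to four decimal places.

(0.4000, -0.7000)

At (1, -2): F = (-2.0000, -1.0000).
Jacobian J = [[4·x + 1, 0], [y^2 - y, 2·x·y - x - 4·y - 1]].
At the point, J = [[5.0000, 0.0000], [6.0000, 2.0000]] (det J = 10.0000).
Solving J·Δ = −F gives Δ = (0.4000, -0.7000).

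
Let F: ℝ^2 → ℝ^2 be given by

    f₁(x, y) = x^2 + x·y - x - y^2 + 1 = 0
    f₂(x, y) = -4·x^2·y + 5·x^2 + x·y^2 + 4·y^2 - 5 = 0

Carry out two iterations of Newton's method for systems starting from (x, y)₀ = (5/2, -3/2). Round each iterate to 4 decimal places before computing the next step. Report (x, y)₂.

(1.0572, -0.5933)

At (5/2, -3/2): F = (-1.2500, 78.3750).
Jacobian J = [[2·x + y - 1, x - 2·y], [-8·x·y + 10·x + y^2, -4·x^2 + 2·x·y + 8·y]].
At the point, J = [[2.5000, 5.5000], [57.2500, -44.5000]] (det J = -426.1250).
Solving J·Δ = −F gives Δ = (-0.8811, 0.6278).
Then the next iterate is (x, y)₁ = (1.6189, -0.8722).
Round to (1.6189, -0.8722) and repeat: F = (-0.170800, 21.522245), J = [[1.3656, 3.3633], [28.245769, -20.284958]].
Δ = (-0.5617, 0.2789), so (x, y)₂ = (1.0572, -0.5933).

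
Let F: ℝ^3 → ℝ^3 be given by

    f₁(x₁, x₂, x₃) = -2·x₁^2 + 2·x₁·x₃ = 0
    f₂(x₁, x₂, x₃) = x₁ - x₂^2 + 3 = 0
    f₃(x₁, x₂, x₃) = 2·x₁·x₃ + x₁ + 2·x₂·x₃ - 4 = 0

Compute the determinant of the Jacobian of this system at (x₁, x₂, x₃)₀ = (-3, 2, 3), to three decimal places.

J = [[-4·x₁ + 2·x₃, 0, 2·x₁], [1, -2·x₂, 0], [2·x₃ + 1, 2·x₃, 2·x₁ + 2·x₂]].
At the point, J = [[18.000, 0.000, -6.000], [1.000, -4.000, 0.000], [7.000, 6.000, -2.000]].
det J = -60.000.

-60.000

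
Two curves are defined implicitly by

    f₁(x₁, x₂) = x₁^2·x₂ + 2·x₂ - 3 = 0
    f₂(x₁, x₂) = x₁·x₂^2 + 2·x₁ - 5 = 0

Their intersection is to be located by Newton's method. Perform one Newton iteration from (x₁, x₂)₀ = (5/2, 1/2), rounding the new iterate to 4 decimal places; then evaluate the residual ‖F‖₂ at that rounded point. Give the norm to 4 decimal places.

0.0945

At (5/2, 1/2): F = (1.1250, 0.6250).
Jacobian J = [[2·x₁·x₂, x₁^2 + 2], [x₂^2 + 2, 2·x₁·x₂]].
At the point, J = [[2.5000, 8.2500], [2.2500, 2.5000]] (det J = -12.3125).
Solving J·Δ = −F gives Δ = (-0.1904, -0.0787).
Then the next iterate is (x₁, x₂)₁ = (2.3096, 0.4213).
Re-evaluating at (2.3096, 0.4213): F = (0.089920, 0.029139), so ‖F‖₂ = 0.0945.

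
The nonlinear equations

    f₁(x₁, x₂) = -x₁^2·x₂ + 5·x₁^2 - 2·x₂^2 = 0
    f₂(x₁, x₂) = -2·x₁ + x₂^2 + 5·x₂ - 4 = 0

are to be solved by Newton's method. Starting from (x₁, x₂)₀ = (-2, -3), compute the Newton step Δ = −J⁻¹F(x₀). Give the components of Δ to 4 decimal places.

At (-2, -3): F = (14.0000, -6.0000).
Jacobian J = [[-2·x₁·x₂ + 10·x₁, -x₁^2 - 4·x₂], [-2, 2·x₂ + 5]].
At the point, J = [[-32.0000, 8.0000], [-2.0000, -1.0000]] (det J = 48.0000).
Solving J·Δ = −F gives Δ = (-0.7083, -4.5833).

(-0.7083, -4.5833)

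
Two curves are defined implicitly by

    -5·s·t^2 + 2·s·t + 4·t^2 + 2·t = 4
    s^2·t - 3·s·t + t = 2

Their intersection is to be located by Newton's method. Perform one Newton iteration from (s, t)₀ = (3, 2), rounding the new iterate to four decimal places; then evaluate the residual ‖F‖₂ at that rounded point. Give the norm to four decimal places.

8.1217

At (3, 2): F = (-32.0000, 0.0000).
Jacobian J = [[-5·t^2 + 2·t, -10·s·t + 2·s + 8·t + 2], [2·s·t - 3·t, s^2 - 3·s + 1]].
At the point, J = [[-16.0000, -36.0000], [6.0000, 1.0000]] (det J = 200.0000).
Solving J·Δ = −F gives Δ = (0.1600, -0.9600).
Then the next iterate is (s, t)₁ = (3.1600, 1.0400).
Re-evaluating at (3.1600, 1.0400): F = (-8.110080, -0.434176), so ‖F‖₂ = 8.1217.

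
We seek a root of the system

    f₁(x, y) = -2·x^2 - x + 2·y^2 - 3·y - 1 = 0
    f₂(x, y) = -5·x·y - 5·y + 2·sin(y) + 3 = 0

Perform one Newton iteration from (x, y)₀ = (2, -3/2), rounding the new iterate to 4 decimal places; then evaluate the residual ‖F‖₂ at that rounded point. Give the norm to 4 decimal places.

At (2, -3/2): F = (-2.0000, 23.505010).
Jacobian J = [[-4·x - 1, 4·y - 3], [-5·y, -5·x + 2·cos(y) - 5]].
At the point, J = [[-9.0000, -9.0000], [7.5000, -14.858526]] (det J = 201.226730).
Solving J·Δ = −F gives Δ = (-1.1990, 0.9767).
Then the next iterate is (x, y)₁ = (0.8010, -0.5233).
Re-evaluating at (0.8010, -0.5233): F = (-0.966616, 6.712834), so ‖F‖₂ = 6.7821.

6.7821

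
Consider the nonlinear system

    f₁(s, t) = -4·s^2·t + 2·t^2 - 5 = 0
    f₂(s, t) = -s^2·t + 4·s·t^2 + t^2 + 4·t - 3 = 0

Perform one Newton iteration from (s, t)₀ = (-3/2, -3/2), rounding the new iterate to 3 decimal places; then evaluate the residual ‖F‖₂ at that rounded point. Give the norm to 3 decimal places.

4.733

At (-3/2, -3/2): F = (13.000, -16.875).
Jacobian J = [[-8·s·t, -4·s^2 + 4·t], [-2·s·t + 4·t^2, -s^2 + 8·s·t + 2·t + 4]].
At the point, J = [[-18.000, -15.000], [4.500, 16.750]] (det J = -234.000).
Solving J·Δ = −F gives Δ = (-0.151, 1.048).
Then the next iterate is (s, t)₁ = (-1.651, -0.452).
Re-evaluating at (-1.651, -0.452): F = (0.33686, -4.72086), so ‖F‖₂ = 4.733.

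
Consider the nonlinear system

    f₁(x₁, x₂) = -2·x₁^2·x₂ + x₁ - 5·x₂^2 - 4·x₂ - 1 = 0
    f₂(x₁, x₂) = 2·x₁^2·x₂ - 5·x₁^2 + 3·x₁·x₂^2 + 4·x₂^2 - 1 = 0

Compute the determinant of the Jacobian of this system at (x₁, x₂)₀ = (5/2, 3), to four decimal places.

J = [[-4·x₁·x₂ + 1, -2·x₁^2 - 10·x₂ - 4], [4·x₁·x₂ - 10·x₁ + 3·x₂^2, 2·x₁^2 + 6·x₁·x₂ + 8·x₂]].
At the point, J = [[-29.0000, -46.5000], [32.0000, 81.5000]].
det J = -875.5000.

-875.5000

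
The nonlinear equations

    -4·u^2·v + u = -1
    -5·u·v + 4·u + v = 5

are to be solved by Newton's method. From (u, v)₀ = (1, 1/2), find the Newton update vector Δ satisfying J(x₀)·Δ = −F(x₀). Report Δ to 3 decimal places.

At (1, 1/2): F = (0.000, -3.000).
Jacobian J = [[-8·u·v + 1, -4·u^2], [-5·v + 4, -5·u + 1]].
At the point, J = [[-3.000, -4.000], [1.500, -4.000]] (det J = 18.000).
Solving J·Δ = −F gives Δ = (0.667, -0.500).

(0.667, -0.500)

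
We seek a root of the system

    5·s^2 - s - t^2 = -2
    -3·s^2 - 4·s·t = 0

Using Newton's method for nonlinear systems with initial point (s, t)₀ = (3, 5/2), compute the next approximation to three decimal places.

(1.488, 1.279)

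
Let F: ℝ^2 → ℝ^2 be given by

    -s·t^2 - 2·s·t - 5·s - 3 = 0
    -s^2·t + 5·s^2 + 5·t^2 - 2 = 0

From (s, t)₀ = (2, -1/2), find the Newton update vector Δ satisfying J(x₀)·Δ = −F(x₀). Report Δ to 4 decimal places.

At (2, -1/2): F = (-11.5000, 21.2500).
Jacobian J = [[-t^2 - 2·t - 5, -2·s·t - 2·s], [-2·s·t + 10·s, -s^2 + 10·t]].
At the point, J = [[-4.2500, -2.0000], [22.0000, -9.0000]] (det J = 82.2500).
Solving J·Δ = −F gives Δ = (-1.7751, -1.9780).

(-1.7751, -1.9780)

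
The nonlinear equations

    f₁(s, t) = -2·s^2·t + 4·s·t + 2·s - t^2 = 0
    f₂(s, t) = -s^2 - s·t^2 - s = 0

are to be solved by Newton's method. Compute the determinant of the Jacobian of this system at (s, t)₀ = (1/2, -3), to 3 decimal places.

70.500

J = [[-4·s·t + 4·t + 2, -2·s^2 + 4·s - 2·t], [-2·s - t^2 - 1, -2·s·t]].
At the point, J = [[-4.000, 7.500], [-11.000, 3.000]].
det J = 70.500.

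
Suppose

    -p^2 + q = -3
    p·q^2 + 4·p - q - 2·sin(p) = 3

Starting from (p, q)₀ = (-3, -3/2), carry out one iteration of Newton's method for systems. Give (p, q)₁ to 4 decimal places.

At (-3, -3/2): F = (-7.5000, -19.967760).
Jacobian J = [[-2·p, 1], [q^2 - 2·cos(p) + 4, 2·p·q - 1]].
At the point, J = [[6.0000, 1.0000], [8.229985, 8.0000]] (det J = 39.770015).
Solving J·Δ = −F gives Δ = (1.0066, 1.4604).
Then the next iterate is (p, q)₁ = (-1.9934, -0.0396).

(-1.9934, -0.0396)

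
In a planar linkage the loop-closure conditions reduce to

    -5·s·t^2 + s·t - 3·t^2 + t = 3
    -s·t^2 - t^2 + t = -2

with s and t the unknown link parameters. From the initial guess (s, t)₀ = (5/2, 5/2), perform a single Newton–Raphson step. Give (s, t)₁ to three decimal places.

At (5/2, 5/2): F = (-91.125, -17.375).
Jacobian J = [[-5·t^2 + t, -10·s·t + s - 6·t + 1], [-t^2, -2·s·t - 2·t + 1]].
At the point, J = [[-28.750, -74.000], [-6.250, -16.500]] (det J = 11.875).
Solving J·Δ = −F gives Δ = (-18.342, 5.895).
Then the next iterate is (s, t)₁ = (-15.842, 8.395).

(-15.842, 8.395)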